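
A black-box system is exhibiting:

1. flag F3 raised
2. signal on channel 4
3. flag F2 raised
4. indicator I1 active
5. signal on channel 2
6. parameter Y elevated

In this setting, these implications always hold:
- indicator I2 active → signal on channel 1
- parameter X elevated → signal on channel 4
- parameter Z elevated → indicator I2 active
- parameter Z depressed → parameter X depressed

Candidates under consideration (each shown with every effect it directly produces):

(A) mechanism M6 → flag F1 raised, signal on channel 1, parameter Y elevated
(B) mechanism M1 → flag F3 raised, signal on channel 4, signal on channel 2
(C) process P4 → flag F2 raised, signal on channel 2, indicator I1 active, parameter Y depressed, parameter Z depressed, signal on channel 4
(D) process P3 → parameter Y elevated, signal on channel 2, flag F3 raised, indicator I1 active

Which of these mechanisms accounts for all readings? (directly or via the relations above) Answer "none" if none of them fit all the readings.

Checking each candidate against the observations:
(A) mechanism M6 — does not account for flag F3 raised, signal on channel 4, flag F2 raised, indicator I1 active, signal on channel 2
(B) mechanism M1 — flag F3 raised match; signal on channel 4 match; flag F2 raised miss; indicator I1 active miss; signal on channel 2 match; parameter Y elevated miss
(C) process P4 — flag F3 raised miss; signal on channel 4 match; flag F2 raised match; indicator I1 active match; signal on channel 2 match; parameter Y elevated miss
(D) process P3 — flag F3 raised match; signal on channel 4 miss; flag F2 raised miss; indicator I1 active match; signal on channel 2 match; parameter Y elevated match
Every candidate fails on at least one observation.

none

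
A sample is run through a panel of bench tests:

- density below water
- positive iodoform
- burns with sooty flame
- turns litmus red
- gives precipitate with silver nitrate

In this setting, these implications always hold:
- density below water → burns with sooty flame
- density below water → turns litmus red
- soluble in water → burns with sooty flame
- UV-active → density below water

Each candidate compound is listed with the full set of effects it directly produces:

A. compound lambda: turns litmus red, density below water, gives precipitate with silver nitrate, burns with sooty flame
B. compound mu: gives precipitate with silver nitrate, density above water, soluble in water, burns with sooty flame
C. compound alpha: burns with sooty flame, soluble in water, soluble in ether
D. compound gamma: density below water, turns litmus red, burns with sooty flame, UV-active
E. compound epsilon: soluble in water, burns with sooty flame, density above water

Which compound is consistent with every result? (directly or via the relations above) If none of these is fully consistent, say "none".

Per-candidate check:
(A) compound lambda — density below water ✓; positive iodoform ✗; burns with sooty flame ✓; turns litmus red ✓; gives precipitate with silver nitrate ✓
(B) compound mu — density below water ✗; positive iodoform ✗; burns with sooty flame ✓; turns litmus red ✗; gives precipitate with silver nitrate ✓
(C) compound alpha — does not account for density below water, positive iodoform, turns litmus red, gives precipitate with silver nitrate
(D) compound gamma — density below water ✓; positive iodoform ✗; burns with sooty flame ✓; turns litmus red ✓; gives precipitate with silver nitrate ✗
(E) compound epsilon — fails on density below water, positive iodoform, turns litmus red, gives precipitate with silver nitrate (predicts density above water, not density below water)
Every candidate fails on at least one observation.

none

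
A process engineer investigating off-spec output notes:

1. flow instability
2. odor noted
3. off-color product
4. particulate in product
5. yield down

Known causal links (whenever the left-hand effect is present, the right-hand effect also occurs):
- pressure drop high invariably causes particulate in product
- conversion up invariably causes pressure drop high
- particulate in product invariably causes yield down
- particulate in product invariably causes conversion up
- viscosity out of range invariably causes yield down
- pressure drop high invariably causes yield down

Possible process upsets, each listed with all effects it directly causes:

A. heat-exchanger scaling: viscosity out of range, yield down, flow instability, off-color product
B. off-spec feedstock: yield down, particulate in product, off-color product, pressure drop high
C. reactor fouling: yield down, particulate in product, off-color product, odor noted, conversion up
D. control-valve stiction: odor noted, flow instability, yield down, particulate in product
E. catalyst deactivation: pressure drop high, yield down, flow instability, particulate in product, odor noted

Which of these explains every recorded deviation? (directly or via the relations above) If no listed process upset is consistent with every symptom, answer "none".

none

Testing each hypothesis:
(A) heat-exchanger scaling — flow instability ✓; odor noted ✗; off-color product ✓; particulate in product ✗; yield down ✓
(B) off-spec feedstock — flow instability ✗; odor noted ✗; off-color product ✓; particulate in product ✓; yield down ✓
(C) reactor fouling — does not account for flow instability
(D) control-valve stiction — does not account for off-color product
(E) catalyst deactivation — flow instability ✓; odor noted ✓; off-color product ✗; particulate in product ✓; yield down ✓
No candidate is consistent with all observations.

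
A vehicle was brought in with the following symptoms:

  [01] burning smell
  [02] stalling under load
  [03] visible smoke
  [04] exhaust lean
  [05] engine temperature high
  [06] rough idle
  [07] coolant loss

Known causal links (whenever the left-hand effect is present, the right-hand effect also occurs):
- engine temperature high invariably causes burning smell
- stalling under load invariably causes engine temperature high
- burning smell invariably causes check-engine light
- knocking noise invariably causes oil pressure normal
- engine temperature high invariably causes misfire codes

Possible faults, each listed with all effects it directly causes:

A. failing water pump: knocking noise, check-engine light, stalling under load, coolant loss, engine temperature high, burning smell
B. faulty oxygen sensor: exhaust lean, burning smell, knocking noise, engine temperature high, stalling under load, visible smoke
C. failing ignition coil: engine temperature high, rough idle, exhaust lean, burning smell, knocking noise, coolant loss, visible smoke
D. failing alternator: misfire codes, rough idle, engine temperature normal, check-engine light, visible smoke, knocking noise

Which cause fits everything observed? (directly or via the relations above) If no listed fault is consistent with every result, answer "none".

For each candidate, compare predicted effects to what was observed:
(A) failing water pump — does not account for visible smoke, exhaust lean, rough idle
(B) faulty oxygen sensor — does not account for rough idle, coolant loss
(C) failing ignition coil — burning smell yes; stalling under load NO; visible smoke yes; exhaust lean yes; engine temperature high yes; rough idle yes; coolant loss yes
(D) failing alternator — fails on burning smell, stalling under load, exhaust lean, engine temperature high, coolant loss (predicts engine temperature normal, not engine temperature high)
None of the listed candidates fits everything.

none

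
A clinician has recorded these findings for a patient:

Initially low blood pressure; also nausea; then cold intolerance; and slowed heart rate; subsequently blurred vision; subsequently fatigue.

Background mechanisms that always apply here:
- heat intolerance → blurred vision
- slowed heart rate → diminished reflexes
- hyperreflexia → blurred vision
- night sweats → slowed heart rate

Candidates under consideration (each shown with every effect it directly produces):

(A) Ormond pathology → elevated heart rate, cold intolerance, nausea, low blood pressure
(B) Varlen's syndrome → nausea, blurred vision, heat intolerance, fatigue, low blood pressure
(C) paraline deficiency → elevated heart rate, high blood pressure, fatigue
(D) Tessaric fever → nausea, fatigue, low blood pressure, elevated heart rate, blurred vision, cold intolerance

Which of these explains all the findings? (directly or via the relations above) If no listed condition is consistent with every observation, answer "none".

none

Checking each candidate against the observations:
(A) Ormond pathology — low blood pressure ✓; nausea ✓; cold intolerance ✓; slowed heart rate ✗; blurred vision ✗; fatigue ✗
(B) Varlen's syndrome — fails on cold intolerance, slowed heart rate (predicts heat intolerance, not cold intolerance)
(C) paraline deficiency — low blood pressure ✗; nausea ✗; cold intolerance ✗; slowed heart rate ✗; blurred vision ✗; fatigue ✓
(D) Tessaric fever — low blood pressure ✓; nausea ✓; cold intolerance ✓; slowed heart rate ✗; blurred vision ✓; fatigue ✓
Every candidate fails on at least one observation.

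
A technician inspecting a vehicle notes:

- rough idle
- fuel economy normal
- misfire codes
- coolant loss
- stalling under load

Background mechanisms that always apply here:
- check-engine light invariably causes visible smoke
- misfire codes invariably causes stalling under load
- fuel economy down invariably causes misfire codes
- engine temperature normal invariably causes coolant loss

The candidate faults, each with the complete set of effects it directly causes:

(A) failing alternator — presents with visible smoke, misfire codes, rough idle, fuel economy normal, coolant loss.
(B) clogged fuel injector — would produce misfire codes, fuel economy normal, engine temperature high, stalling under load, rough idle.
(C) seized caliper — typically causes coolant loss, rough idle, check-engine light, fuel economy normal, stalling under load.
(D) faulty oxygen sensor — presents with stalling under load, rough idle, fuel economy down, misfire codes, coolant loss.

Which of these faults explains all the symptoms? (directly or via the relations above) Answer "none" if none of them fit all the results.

A

Testing each hypothesis:
(A) failing alternator — rough idle +; fuel economy normal +; misfire codes +; coolant loss +; stalling under load + (by misfire codes → stalling under load)
(B) clogged fuel injector — rough idle +; fuel economy normal +; misfire codes +; coolant loss -; stalling under load +
(C) seized caliper — does not account for misfire codes
(D) faulty oxygen sensor — rough idle +; fuel economy normal -; misfire codes +; coolant loss +; stalling under load +
(A) alone accounts for all the evidence.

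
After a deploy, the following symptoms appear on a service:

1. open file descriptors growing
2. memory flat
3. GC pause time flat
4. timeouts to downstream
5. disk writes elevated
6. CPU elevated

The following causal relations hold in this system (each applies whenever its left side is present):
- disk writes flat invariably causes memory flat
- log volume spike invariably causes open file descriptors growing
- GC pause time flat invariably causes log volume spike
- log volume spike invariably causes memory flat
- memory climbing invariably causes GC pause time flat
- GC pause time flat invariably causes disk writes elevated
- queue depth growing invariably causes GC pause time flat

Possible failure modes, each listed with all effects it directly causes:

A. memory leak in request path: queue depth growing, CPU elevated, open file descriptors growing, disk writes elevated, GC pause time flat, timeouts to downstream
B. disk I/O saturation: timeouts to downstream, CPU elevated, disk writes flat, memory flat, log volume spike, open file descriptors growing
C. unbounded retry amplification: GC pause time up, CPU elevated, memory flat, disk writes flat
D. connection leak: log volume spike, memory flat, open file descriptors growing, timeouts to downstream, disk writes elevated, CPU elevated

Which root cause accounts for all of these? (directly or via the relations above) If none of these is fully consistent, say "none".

Testing each hypothesis:
(A) memory leak in request path — open file descriptors growing yes; memory flat yes (through GC pause time flat → log volume spike → memory flat); GC pause time flat yes; timeouts to downstream yes; disk writes elevated yes; CPU elevated yes
(B) disk I/O saturation — open file descriptors growing yes; memory flat yes; GC pause time flat NO; timeouts to downstream yes; disk writes elevated NO; CPU elevated yes
(C) unbounded retry amplification — open file descriptors growing NO; memory flat yes; GC pause time flat NO; timeouts to downstream NO; disk writes elevated NO; CPU elevated yes
(D) connection leak — does not account for GC pause time flat
Only (A) is consistent with every observation.

A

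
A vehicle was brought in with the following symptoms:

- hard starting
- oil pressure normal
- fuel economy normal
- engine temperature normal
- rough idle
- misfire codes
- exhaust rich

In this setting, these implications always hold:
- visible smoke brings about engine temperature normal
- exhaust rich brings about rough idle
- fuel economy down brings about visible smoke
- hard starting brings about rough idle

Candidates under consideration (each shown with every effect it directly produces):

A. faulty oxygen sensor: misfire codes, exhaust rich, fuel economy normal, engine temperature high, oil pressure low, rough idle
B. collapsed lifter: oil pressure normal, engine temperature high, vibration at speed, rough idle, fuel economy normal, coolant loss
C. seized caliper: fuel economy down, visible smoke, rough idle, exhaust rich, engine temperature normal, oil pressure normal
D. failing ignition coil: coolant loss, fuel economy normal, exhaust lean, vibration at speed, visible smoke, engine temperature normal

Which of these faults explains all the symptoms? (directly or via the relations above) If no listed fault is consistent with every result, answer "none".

none

Per-candidate check:
(A) faulty oxygen sensor — fails on hard starting, oil pressure normal, engine temperature normal (predicts oil pressure low, not oil pressure normal; predicts engine temperature high, not engine temperature normal)
(B) collapsed lifter — fails on hard starting, engine temperature normal, misfire codes, exhaust rich (predicts engine temperature high, not engine temperature normal)
(C) seized caliper — fails on hard starting, fuel economy normal, misfire codes (predicts fuel economy down, not fuel economy normal)
(D) failing ignition coil — fails on hard starting, oil pressure normal, rough idle, misfire codes, exhaust rich (predicts exhaust lean, not exhaust rich)
No candidate is consistent with all observations.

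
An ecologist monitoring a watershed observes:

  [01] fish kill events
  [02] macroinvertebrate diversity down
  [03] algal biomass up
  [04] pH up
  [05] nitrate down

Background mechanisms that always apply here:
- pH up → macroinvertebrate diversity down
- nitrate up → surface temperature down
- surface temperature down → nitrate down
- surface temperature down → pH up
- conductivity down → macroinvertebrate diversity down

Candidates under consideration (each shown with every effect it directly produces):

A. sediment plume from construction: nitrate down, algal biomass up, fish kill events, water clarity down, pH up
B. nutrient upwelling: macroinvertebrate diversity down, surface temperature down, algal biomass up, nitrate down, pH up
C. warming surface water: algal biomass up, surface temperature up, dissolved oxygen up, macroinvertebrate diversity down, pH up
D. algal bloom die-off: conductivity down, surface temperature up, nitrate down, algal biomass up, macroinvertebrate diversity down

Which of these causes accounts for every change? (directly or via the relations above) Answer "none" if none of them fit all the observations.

Checking each candidate against the observations:
(A) sediment plume from construction — fish kill events ✓; macroinvertebrate diversity down ✓ (by pH up → macroinvertebrate diversity down); algal biomass up ✓; pH up ✓; nitrate down ✓
(B) nutrient upwelling — fish kill events ✗; macroinvertebrate diversity down ✓; algal biomass up ✓; pH up ✓; nitrate down ✓
(C) warming surface water — fish kill events ✗; macroinvertebrate diversity down ✓; algal biomass up ✓; pH up ✓; nitrate down ✗
(D) algal bloom die-off — does not account for fish kill events, pH up
(A) is the only candidate with no mismatches.

A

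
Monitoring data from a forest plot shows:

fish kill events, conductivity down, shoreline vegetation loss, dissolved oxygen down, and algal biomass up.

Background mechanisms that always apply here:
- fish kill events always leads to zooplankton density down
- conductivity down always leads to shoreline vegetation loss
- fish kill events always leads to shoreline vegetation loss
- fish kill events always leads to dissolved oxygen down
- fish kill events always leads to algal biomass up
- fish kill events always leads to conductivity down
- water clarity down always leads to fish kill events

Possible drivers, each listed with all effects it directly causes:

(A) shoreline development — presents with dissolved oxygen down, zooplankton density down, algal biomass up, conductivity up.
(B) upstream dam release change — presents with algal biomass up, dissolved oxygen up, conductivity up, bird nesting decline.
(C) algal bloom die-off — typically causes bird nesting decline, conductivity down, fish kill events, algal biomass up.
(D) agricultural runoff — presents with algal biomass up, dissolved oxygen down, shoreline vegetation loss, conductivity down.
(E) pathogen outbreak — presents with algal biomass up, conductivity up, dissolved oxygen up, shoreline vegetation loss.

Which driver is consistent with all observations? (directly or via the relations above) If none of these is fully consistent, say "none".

Testing each hypothesis:
(A) shoreline development — fish kill events NO; conductivity down NO; shoreline vegetation loss NO; dissolved oxygen down yes; algal biomass up yes
(B) upstream dam release change — fails on fish kill events, conductivity down, shoreline vegetation loss, dissolved oxygen down (predicts conductivity up, not conductivity down; predicts dissolved oxygen up, not dissolved oxygen down)
(C) algal bloom die-off — fish kill events yes; conductivity down yes; shoreline vegetation loss yes (by conductivity down → shoreline vegetation loss); dissolved oxygen down yes (by fish kill events → dissolved oxygen down); algal biomass up yes
(D) agricultural runoff — does not account for fish kill events
(E) pathogen outbreak — fish kill events NO; conductivity down NO; shoreline vegetation loss yes; dissolved oxygen down NO; algal biomass up yes
(C) alone accounts for all the evidence.

C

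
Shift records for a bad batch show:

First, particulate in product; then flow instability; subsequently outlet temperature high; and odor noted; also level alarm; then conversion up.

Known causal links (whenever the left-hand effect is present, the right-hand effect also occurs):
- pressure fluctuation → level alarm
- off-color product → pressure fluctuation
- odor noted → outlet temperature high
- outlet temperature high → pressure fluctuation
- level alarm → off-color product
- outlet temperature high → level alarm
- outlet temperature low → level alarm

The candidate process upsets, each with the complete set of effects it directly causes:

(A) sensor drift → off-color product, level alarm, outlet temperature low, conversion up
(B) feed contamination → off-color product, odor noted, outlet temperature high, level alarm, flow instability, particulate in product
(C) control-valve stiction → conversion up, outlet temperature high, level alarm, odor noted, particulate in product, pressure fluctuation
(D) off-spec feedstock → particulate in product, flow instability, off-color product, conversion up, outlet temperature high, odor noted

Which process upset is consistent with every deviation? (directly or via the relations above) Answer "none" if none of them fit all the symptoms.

Per-candidate check:
(A) sensor drift — fails on particulate in product, flow instability, outlet temperature high, odor noted (predicts outlet temperature low, not outlet temperature high)
(B) feed contamination — particulate in product match; flow instability match; outlet temperature high match; odor noted match; level alarm match; conversion up miss
(C) control-valve stiction — does not account for flow instability
(D) off-spec feedstock — accounts for every observation (level alarm via outlet temperature high → level alarm)
(D) is the only candidate with no mismatches.

D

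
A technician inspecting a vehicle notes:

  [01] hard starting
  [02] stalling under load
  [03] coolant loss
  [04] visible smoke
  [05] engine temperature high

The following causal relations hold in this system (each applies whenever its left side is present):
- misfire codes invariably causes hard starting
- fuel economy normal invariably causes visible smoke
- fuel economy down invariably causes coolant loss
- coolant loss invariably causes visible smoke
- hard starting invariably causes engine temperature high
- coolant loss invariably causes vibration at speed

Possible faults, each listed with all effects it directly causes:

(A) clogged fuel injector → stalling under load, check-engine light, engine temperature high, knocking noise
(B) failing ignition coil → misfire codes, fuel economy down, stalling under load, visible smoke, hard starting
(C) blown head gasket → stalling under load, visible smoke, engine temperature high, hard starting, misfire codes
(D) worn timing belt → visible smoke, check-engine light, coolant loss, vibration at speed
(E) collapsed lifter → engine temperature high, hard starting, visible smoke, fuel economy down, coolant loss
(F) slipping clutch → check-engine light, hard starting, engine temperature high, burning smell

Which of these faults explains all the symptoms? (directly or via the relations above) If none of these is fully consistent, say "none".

B

Testing each hypothesis:
(A) clogged fuel injector — does not account for hard starting, coolant loss, visible smoke
(B) failing ignition coil — accounts for every observation (coolant loss via fuel economy down → coolant loss)
(C) blown head gasket — hard starting yes; stalling under load yes; coolant loss NO; visible smoke yes; engine temperature high yes
(D) worn timing belt — does not account for hard starting, stalling under load, engine temperature high
(E) collapsed lifter — hard starting yes; stalling under load NO; coolant loss yes; visible smoke yes; engine temperature high yes
(F) slipping clutch — does not account for stalling under load, coolant loss, visible smoke
(B) alone accounts for all the evidence.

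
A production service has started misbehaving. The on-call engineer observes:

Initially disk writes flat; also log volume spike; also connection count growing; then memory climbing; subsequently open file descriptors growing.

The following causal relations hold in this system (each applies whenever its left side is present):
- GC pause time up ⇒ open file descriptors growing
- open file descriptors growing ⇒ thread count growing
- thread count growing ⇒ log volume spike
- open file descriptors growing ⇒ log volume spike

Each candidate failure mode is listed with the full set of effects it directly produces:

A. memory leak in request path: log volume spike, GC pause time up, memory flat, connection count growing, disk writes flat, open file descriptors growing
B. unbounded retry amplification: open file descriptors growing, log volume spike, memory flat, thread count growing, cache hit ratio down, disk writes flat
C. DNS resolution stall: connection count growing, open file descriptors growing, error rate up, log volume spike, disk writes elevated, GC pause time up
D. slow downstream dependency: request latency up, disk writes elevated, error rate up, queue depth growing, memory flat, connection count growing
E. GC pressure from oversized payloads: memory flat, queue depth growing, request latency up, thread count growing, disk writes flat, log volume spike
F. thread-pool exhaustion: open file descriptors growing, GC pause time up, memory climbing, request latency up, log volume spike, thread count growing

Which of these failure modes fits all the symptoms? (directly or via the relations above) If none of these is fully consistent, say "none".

none

For each candidate, compare predicted effects to what was observed:
(A) memory leak in request path — fails on memory climbing (predicts memory flat, not memory climbing)
(B) unbounded retry amplification — fails on connection count growing, memory climbing (predicts memory flat, not memory climbing)
(C) DNS resolution stall — fails on disk writes flat, memory climbing (predicts disk writes elevated, not disk writes flat)
(D) slow downstream dependency — fails on disk writes flat, log volume spike, memory climbing, open file descriptors growing (predicts disk writes elevated, not disk writes flat; predicts memory flat, not memory climbing)
(E) GC pressure from oversized payloads — disk writes flat match; log volume spike match; connection count growing miss; memory climbing miss; open file descriptors growing miss
(F) thread-pool exhaustion — does not account for disk writes flat, connection count growing
None of the listed candidates fits everything.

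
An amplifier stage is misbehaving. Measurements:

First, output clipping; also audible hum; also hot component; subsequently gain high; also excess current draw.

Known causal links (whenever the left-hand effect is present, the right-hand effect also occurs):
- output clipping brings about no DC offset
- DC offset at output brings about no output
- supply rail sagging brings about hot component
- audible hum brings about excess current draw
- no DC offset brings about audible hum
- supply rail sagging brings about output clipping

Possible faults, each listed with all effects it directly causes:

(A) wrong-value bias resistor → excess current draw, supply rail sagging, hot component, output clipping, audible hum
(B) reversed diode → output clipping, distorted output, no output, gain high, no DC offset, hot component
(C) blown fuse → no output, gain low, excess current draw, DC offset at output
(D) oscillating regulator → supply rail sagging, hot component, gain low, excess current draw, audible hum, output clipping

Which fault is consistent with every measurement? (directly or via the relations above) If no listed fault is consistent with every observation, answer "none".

B

For each candidate, compare predicted effects to what was observed:
(A) wrong-value bias resistor — output clipping yes; audible hum yes; hot component yes; gain high NO; excess current draw yes
(B) reversed diode — output clipping yes; audible hum yes (via no DC offset → audible hum); hot component yes; gain high yes; excess current draw yes (via no DC offset → audible hum → excess current draw)
(C) blown fuse — output clipping NO; audible hum NO; hot component NO; gain high NO; excess current draw yes
(D) oscillating regulator — fails on gain high (predicts gain low, not gain high)
(B) is the only candidate with no mismatches.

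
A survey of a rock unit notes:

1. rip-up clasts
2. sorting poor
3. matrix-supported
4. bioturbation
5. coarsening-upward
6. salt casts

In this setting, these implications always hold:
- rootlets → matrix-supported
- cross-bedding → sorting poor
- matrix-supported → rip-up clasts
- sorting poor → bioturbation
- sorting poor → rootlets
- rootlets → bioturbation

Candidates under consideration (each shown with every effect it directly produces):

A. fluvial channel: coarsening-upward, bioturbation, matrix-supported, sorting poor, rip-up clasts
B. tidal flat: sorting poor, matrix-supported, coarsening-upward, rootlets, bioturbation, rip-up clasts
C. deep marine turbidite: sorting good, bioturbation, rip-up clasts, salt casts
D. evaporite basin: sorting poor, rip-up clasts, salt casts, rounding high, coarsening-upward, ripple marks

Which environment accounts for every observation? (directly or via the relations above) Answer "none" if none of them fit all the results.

Testing each hypothesis:
(A) fluvial channel — rip-up clasts match; sorting poor match; matrix-supported match; bioturbation match; coarsening-upward match; salt casts miss
(B) tidal flat — does not account for salt casts
(C) deep marine turbidite — rip-up clasts match; sorting poor miss; matrix-supported miss; bioturbation match; coarsening-upward miss; salt casts match
(D) evaporite basin — rip-up clasts match; sorting poor match; matrix-supported match (by sorting poor → rootlets → matrix-supported); bioturbation match (by sorting poor → bioturbation); coarsening-upward match; salt casts match
(D) alone accounts for all the evidence.

D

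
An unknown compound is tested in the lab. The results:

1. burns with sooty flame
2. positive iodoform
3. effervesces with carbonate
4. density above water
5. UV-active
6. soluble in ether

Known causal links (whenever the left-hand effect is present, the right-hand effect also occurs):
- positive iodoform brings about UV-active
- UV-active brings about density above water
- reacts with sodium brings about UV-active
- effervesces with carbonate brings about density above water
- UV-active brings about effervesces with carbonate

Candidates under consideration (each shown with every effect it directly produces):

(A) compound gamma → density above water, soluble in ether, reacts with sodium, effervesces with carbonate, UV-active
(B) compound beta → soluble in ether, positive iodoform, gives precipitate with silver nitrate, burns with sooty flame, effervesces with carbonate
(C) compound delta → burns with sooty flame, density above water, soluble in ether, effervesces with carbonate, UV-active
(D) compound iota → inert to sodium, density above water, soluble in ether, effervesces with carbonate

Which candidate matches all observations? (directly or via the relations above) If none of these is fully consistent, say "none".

B

Per-candidate check:
(A) compound gamma — burns with sooty flame miss; positive iodoform miss; effervesces with carbonate match; density above water match; UV-active match; soluble in ether match
(B) compound beta — burns with sooty flame match; positive iodoform match; effervesces with carbonate match; density above water match (via effervesces with carbonate → density above water); UV-active match (via positive iodoform → UV-active); soluble in ether match
(C) compound delta — does not account for positive iodoform
(D) compound iota — does not account for burns with sooty flame, positive iodoform, UV-active
(B) alone accounts for all the evidence.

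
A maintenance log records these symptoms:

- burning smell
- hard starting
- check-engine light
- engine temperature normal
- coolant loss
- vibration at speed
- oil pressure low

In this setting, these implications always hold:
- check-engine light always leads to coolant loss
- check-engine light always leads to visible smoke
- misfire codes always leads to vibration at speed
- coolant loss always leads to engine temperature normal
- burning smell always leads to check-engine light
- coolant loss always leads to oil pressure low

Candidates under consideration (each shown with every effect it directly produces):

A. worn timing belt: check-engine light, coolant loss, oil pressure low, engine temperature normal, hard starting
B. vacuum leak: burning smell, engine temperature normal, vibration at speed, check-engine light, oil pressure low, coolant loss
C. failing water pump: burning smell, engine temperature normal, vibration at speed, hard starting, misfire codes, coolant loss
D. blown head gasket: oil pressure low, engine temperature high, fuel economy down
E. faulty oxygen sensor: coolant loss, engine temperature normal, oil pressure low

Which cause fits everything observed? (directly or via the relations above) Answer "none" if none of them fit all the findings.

Checking each candidate against the observations:
(A) worn timing belt — burning smell miss; hard starting match; check-engine light match; engine temperature normal match; coolant loss match; vibration at speed miss; oil pressure low match
(B) vacuum leak — burning smell match; hard starting miss; check-engine light match; engine temperature normal match; coolant loss match; vibration at speed match; oil pressure low match
(C) failing water pump — accounts for every observation (check-engine light by burning smell → check-engine light)
(D) blown head gasket — fails on burning smell, hard starting, check-engine light, engine temperature normal, coolant loss, vibration at speed (predicts engine temperature high, not engine temperature normal)
(E) faulty oxygen sensor — does not account for burning smell, hard starting, check-engine light, vibration at speed
(C) alone accounts for all the evidence.

C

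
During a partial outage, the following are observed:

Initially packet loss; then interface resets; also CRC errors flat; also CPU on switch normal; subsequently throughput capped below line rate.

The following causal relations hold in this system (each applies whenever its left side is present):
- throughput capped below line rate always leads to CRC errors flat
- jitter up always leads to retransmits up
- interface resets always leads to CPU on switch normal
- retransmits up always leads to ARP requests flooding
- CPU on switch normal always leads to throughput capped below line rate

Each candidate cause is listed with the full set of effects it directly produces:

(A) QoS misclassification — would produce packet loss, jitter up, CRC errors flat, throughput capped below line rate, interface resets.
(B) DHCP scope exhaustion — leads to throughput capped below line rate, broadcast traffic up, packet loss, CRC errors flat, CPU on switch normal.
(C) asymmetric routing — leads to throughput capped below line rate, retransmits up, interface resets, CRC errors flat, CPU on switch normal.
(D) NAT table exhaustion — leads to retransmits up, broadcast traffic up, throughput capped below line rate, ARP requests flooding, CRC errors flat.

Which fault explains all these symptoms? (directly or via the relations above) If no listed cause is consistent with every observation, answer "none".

Testing each hypothesis:
(A) QoS misclassification — packet loss match; interface resets match; CRC errors flat match; CPU on switch normal match (via interface resets → CPU on switch normal); throughput capped below line rate match
(B) DHCP scope exhaustion — does not account for interface resets
(C) asymmetric routing — does not account for packet loss
(D) NAT table exhaustion — does not account for packet loss, interface resets, CPU on switch normal
(A) is the only candidate with no mismatches.

A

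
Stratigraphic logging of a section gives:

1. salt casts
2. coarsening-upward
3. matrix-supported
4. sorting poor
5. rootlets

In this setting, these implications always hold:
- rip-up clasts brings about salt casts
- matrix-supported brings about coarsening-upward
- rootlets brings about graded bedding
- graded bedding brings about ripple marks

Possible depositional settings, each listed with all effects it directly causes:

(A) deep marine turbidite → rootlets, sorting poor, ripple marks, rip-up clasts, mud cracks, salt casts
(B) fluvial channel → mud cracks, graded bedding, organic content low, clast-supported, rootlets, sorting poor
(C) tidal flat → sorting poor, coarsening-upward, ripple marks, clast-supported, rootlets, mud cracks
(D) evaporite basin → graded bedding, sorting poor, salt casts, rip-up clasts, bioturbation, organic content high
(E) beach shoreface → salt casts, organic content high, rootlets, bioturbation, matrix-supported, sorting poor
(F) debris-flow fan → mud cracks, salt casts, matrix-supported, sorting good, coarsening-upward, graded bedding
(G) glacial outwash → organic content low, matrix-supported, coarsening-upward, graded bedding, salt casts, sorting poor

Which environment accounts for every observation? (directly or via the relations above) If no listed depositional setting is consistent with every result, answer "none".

Testing each hypothesis:
(A) deep marine turbidite — does not account for coarsening-upward, matrix-supported
(B) fluvial channel — salt casts -; coarsening-upward -; matrix-supported -; sorting poor +; rootlets +
(C) tidal flat — salt casts -; coarsening-upward +; matrix-supported -; sorting poor +; rootlets +
(D) evaporite basin — salt casts +; coarsening-upward -; matrix-supported -; sorting poor +; rootlets -
(E) beach shoreface — accounts for every observation (coarsening-upward by matrix-supported → coarsening-upward)
(F) debris-flow fan — fails on sorting poor, rootlets (predicts sorting good, not sorting poor)
(G) glacial outwash — does not account for rootlets
Only (E) is consistent with every observation.

E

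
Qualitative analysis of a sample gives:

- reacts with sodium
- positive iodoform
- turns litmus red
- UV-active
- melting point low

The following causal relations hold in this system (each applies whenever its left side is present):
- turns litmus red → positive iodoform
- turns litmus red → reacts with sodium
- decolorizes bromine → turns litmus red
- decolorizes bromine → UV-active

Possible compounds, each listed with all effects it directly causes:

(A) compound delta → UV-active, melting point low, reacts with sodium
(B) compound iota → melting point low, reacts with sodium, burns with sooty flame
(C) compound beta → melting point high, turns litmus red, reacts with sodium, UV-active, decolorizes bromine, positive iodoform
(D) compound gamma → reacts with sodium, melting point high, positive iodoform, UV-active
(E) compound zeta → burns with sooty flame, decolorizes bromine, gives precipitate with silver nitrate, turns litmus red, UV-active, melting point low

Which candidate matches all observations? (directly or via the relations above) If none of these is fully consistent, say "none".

Testing each hypothesis:
(A) compound delta — reacts with sodium +; positive iodoform -; turns litmus red -; UV-active +; melting point low +
(B) compound iota — does not account for positive iodoform, turns litmus red, UV-active
(C) compound beta — reacts with sodium +; positive iodoform +; turns litmus red +; UV-active +; melting point low -
(D) compound gamma — reacts with sodium +; positive iodoform +; turns litmus red -; UV-active +; melting point low -
(E) compound zeta — accounts for every observation (reacts with sodium by turns litmus red → reacts with sodium)
Only (E) is consistent with every observation.

E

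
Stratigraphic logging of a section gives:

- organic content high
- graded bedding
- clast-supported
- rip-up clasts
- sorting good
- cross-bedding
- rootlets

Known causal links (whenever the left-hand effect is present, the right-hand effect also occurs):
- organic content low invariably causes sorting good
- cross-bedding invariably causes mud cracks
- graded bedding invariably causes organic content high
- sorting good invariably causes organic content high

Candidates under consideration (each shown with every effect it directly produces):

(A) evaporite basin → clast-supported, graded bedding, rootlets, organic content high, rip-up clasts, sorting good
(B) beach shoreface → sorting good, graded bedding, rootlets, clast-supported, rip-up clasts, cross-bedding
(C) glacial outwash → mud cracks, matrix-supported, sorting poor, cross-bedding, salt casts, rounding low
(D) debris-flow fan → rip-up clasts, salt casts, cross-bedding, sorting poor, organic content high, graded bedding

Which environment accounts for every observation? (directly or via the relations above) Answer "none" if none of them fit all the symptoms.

Checking each candidate against the observations:
(A) evaporite basin — organic content high ✓; graded bedding ✓; clast-supported ✓; rip-up clasts ✓; sorting good ✓; cross-bedding ✗; rootlets ✓
(B) beach shoreface — accounts for every observation (organic content high via sorting good → organic content high)
(C) glacial outwash — fails on organic content high, graded bedding, clast-supported, rip-up clasts, sorting good, rootlets (predicts matrix-supported, not clast-supported; predicts sorting poor, not sorting good)
(D) debris-flow fan — organic content high ✓; graded bedding ✓; clast-supported ✗; rip-up clasts ✓; sorting good ✗; cross-bedding ✓; rootlets ✗
Only (B) is consistent with every observation.

B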